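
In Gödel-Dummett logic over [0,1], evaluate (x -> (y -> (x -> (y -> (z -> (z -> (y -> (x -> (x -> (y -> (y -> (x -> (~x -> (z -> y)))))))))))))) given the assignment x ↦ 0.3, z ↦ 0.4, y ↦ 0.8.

~x: Gödel ¬ of 0.3 = 0 (operand ≠ 0)
(z -> y): 0.4 ≤ 0.8, so result = 1
(~x -> (z -> y)): 0 ≤ 1, so result = 1
(x -> (~x -> (z -> y))): 0.3 ≤ 1, so result = 1
(y -> (x -> (~x -> (z -> y)))): 0.8 ≤ 1, so result = 1
(y -> (y -> (x -> (~x -> (z -> y))))): 0.8 ≤ 1, so result = 1
(x -> (y -> (y -> (x -> (~x -> (z -> y)))))): 0.3 ≤ 1, so result = 1
(x -> (x -> (y -> (y -> (x -> (~x -> (z -> y))))))): 0.3 ≤ 1, so result = 1
(y -> (x -> (x -> (y -> (y -> (x -> (~x -> (z -> y)))))))): 0.8 ≤ 1, so result = 1
(z -> (y -> (x -> (x -> (y -> (y -> (x -> (~x -> (z -> y))))))))): 0.4 ≤ 1, so result = 1
(z -> (z -> (y -> (x -> (x -> (y -> (y -> (x -> (~x -> (z -> y)))))))))): 0.4 ≤ 1, so result = 1
(y -> (z -> (z -> (y -> (x -> (x -> (y -> (y -> (x -> (~x -> (z -> y))))))))))): 0.8 ≤ 1, so result = 1
(x -> (y -> (z -> (z -> (y -> (x -> (x -> (y -> (y -> (x -> (~x -> (z -> y)))))))))))): 0.3 ≤ 1, so result = 1
(y -> (x -> (y -> (z -> (z -> (y -> (x -> (x -> (y -> (y -> (x -> (~x -> (z -> y))))))))))))): 0.8 ≤ 1, so result = 1
(x -> (y -> (x -> (y -> (z -> (z -> (y -> (x -> (x -> (y -> (y -> (x -> (~x -> (z -> y)))))))))))))): 0.3 ≤ 1, so result = 1

1.00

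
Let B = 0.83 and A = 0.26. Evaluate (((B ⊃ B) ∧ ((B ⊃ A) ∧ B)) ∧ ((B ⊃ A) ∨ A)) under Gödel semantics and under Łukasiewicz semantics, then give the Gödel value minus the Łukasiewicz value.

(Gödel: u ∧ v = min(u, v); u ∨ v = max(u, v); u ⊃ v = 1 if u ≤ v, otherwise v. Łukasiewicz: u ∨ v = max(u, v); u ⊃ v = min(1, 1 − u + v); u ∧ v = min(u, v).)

Gödel evaluation:
  (B ⊃ B): 0.83 ≤ 0.83, so result = 1
  (B ⊃ A): 0.83 > 0.26, so result = 0.26
  ((B ⊃ A) ∧ B) = min(0.26, 0.83) = 0.26
  ((B ⊃ B) ∧ ((B ⊃ A) ∧ B)) = min(1, 0.26) = 0.26
  (B ⊃ A): 0.83 > 0.26, so result = 0.26
  ((B ⊃ A) ∨ A) = max(0.26, 0.26) = 0.26
  (((B ⊃ B) ∧ ((B ⊃ A) ∧ B)) ∧ ((B ⊃ A) ∨ A)) = min(0.26, 0.26) = 0.26
  Gödel value = 0.26
Łukasiewicz evaluation:
  (B ⊃ B): min(1, 1 − 0.83 + 0.83) = 1
  (B ⊃ A): min(1, 1 − 0.83 + 0.26) = 0.43
  ((B ⊃ A) ∧ B) = min(0.43, 0.83) = 0.43
  ((B ⊃ B) ∧ ((B ⊃ A) ∧ B)) = min(1, 0.43) = 0.43
  (B ⊃ A): min(1, 1 − 0.83 + 0.26) = 0.43
  ((B ⊃ A) ∨ A) = max(0.43, 0.26) = 0.43
  (((B ⊃ B) ∧ ((B ⊃ A) ∧ B)) ∧ ((B ⊃ A) ∨ A)) = min(0.43, 0.43) = 0.43
  Łukasiewicz value = 0.43
Difference: 0.26 − 0.43 = -0.17

-0.17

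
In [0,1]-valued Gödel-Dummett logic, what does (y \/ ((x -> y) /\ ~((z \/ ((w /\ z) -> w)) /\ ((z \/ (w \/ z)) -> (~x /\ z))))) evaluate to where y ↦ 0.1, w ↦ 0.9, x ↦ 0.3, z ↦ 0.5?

(x -> y): 0.3 > 0.1, so result = 0.1
(w /\ z) = min(0.9, 0.5) = 0.5
((w /\ z) -> w): 0.5 ≤ 0.9, so result = 1
(z \/ ((w /\ z) -> w)) = max(0.5, 1) = 1
(w \/ z) = max(0.9, 0.5) = 0.9
(z \/ (w \/ z)) = max(0.5, 0.9) = 0.9
~x: Gödel ¬ of 0.3 = 0 (operand ≠ 0)
(~x /\ z) = min(0, 0.5) = 0
((z \/ (w \/ z)) -> (~x /\ z)): 0.9 > 0, so result = 0
((z \/ ((w /\ z) -> w)) /\ ((z \/ (w \/ z)) -> (~x /\ z))) = min(1, 0) = 0
~((z \/ ((w /\ z) -> w)) /\ ((z \/ (w \/ z)) -> (~x /\ z))): Gödel ¬ of 0 = 1 (operand is 0)
((x -> y) /\ ~((z \/ ((w /\ z) -> w)) /\ ((z \/ (w \/ z)) -> (~x /\ z)))) = min(0.1, 1) = 0.1
(y \/ ((x -> y) /\ ~((z \/ ((w /\ z) -> w)) /\ ((z \/ (w \/ z)) -> (~x /\ z))))) = max(0.1, 0.1) = 0.1

0.10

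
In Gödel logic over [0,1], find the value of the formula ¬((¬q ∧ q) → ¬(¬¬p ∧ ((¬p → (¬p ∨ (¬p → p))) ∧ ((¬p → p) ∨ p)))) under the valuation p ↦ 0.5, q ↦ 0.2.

0.00

¬q: Gödel ¬ of 0.2 = 0 (operand ≠ 0)
(¬q ∧ q) = min(0, 0.2) = 0
¬p: Gödel ¬ of 0.5 = 0 (operand ≠ 0)
¬¬p: Gödel ¬ of 0 = 1 (operand is 0)
¬p: Gödel ¬ of 0.5 = 0 (operand ≠ 0)
¬p: Gödel ¬ of 0.5 = 0 (operand ≠ 0)
¬p: Gödel ¬ of 0.5 = 0 (operand ≠ 0)
(¬p → p): 0 ≤ 0.5, so result = 1
(¬p ∨ (¬p → p)) = max(0, 1) = 1
(¬p → (¬p ∨ (¬p → p))): 0 ≤ 1, so result = 1
¬p: Gödel ¬ of 0.5 = 0 (operand ≠ 0)
(¬p → p): 0 ≤ 0.5, so result = 1
((¬p → p) ∨ p) = max(1, 0.5) = 1
((¬p → (¬p ∨ (¬p → p))) ∧ ((¬p → p) ∨ p)) = min(1, 1) = 1
(¬¬p ∧ ((¬p → (¬p ∨ (¬p → p))) ∧ ((¬p → p) ∨ p))) = min(1, 1) = 1
¬(¬¬p ∧ ((¬p → (¬p ∨ (¬p → p))) ∧ ((¬p → p) ∨ p))): Gödel ¬ of 1 = 0 (operand ≠ 0)
((¬q ∧ q) → ¬(¬¬p ∧ ((¬p → (¬p ∨ (¬p → p))) ∧ ((¬p → p) ∨ p)))): 0 ≤ 0, so result = 1
¬((¬q ∧ q) → ¬(¬¬p ∧ ((¬p → (¬p ∨ (¬p → p))) ∧ ((¬p → p) ∨ p)))): Gödel ¬ of 1 = 0 (operand ≠ 0)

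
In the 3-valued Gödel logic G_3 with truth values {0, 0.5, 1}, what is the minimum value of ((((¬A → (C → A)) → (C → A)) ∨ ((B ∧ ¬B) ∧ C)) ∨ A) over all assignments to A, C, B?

0.50

The minimum is attained at A = 0.5, C = 1, B = 0:
  ¬A: Gödel ¬ of 0.5 = 0 (operand ≠ 0)
  (C → A): 1 > 0.5, so result = 0.5
  (¬A → (C → A)): 0 ≤ 0.5, so result = 1
  (C → A): 1 > 0.5, so result = 0.5
  ((¬A → (C → A)) → (C → A)): 1 > 0.5, so result = 0.5
  ¬B: Gödel ¬ of 0 = 1 (operand is 0)
  (B ∧ ¬B) = min(0, 1) = 0
  ((B ∧ ¬B) ∧ C) = min(0, 1) = 0
  (((¬A → (C → A)) → (C → A)) ∨ ((B ∧ ¬B) ∧ C)) = max(0.5, 0) = 0.5
  ((((¬A → (C → A)) → (C → A)) ∨ ((B ∧ ¬B) ∧ C)) ∨ A) = max(0.5, 0.5) = 0.5
Checking all 27 assignments confirms none give a value below 0.50.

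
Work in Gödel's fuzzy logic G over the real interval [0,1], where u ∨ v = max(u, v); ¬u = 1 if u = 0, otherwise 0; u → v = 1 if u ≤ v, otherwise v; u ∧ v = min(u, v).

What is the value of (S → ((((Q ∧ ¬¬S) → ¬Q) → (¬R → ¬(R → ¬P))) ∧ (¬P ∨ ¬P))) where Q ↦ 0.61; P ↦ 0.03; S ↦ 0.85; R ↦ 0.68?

¬S: Gödel ¬ of 0.85 = 0 (operand ≠ 0)
¬¬S: Gödel ¬ of 0 = 1 (operand is 0)
(Q ∧ ¬¬S) = min(0.61, 1) = 0.61
¬Q: Gödel ¬ of 0.61 = 0 (operand ≠ 0)
((Q ∧ ¬¬S) → ¬Q): 0.61 > 0, so result = 0
¬R: Gödel ¬ of 0.68 = 0 (operand ≠ 0)
¬P: Gödel ¬ of 0.03 = 0 (operand ≠ 0)
(R → ¬P): 0.68 > 0, so result = 0
¬(R → ¬P): Gödel ¬ of 0 = 1 (operand is 0)
(¬R → ¬(R → ¬P)): 0 ≤ 1, so result = 1
(((Q ∧ ¬¬S) → ¬Q) → (¬R → ¬(R → ¬P))): 0 ≤ 1, so result = 1
¬P: Gödel ¬ of 0.03 = 0 (operand ≠ 0)
¬P: Gödel ¬ of 0.03 = 0 (operand ≠ 0)
(¬P ∨ ¬P) = max(0, 0) = 0
((((Q ∧ ¬¬S) → ¬Q) → (¬R → ¬(R → ¬P))) ∧ (¬P ∨ ¬P)) = min(1, 0) = 0
(S → ((((Q ∧ ¬¬S) → ¬Q) → (¬R → ¬(R → ¬P))) ∧ (¬P ∨ ¬P))): 0.85 > 0, so result = 0

0.00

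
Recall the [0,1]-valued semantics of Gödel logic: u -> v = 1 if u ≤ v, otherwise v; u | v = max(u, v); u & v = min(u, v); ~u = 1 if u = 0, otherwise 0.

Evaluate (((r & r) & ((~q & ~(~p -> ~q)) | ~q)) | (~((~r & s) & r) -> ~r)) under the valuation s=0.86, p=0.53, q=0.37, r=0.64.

0.00

(r & r) = min(0.64, 0.64) = 0.64
~q: Gödel ¬ of 0.37 = 0 (operand ≠ 0)
~p: Gödel ¬ of 0.53 = 0 (operand ≠ 0)
~q: Gödel ¬ of 0.37 = 0 (operand ≠ 0)
(~p -> ~q): 0 ≤ 0, so result = 1
~(~p -> ~q): Gödel ¬ of 1 = 0 (operand ≠ 0)
(~q & ~(~p -> ~q)) = min(0, 0) = 0
~q: Gödel ¬ of 0.37 = 0 (operand ≠ 0)
((~q & ~(~p -> ~q)) | ~q) = max(0, 0) = 0
((r & r) & ((~q & ~(~p -> ~q)) | ~q)) = min(0.64, 0) = 0
~r: Gödel ¬ of 0.64 = 0 (operand ≠ 0)
(~r & s) = min(0, 0.86) = 0
((~r & s) & r) = min(0, 0.64) = 0
~((~r & s) & r): Gödel ¬ of 0 = 1 (operand is 0)
~r: Gödel ¬ of 0.64 = 0 (operand ≠ 0)
(~((~r & s) & r) -> ~r): 1 > 0, so result = 0
(((r & r) & ((~q & ~(~p -> ~q)) | ~q)) | (~((~r & s) & r) -> ~r)) = max(0, 0) = 0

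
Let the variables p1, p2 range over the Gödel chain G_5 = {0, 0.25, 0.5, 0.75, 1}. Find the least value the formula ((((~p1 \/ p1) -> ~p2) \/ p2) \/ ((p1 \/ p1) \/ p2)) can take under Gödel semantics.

0.25

The minimum is attained at p1 = 0, p2 = 0.25:
  ~p1: Gödel ¬ of 0 = 1 (operand is 0)
  (~p1 \/ p1) = max(1, 0) = 1
  ~p2: Gödel ¬ of 0.25 = 0 (operand ≠ 0)
  ((~p1 \/ p1) -> ~p2): 1 > 0, so result = 0
  (((~p1 \/ p1) -> ~p2) \/ p2) = max(0, 0.25) = 0.25
  (p1 \/ p1) = max(0, 0) = 0
  ((p1 \/ p1) \/ p2) = max(0, 0.25) = 0.25
  ((((~p1 \/ p1) -> ~p2) \/ p2) \/ ((p1 \/ p1) \/ p2)) = max(0.25, 0.25) = 0.25
Checking all 25 assignments confirms none give a value below 0.25.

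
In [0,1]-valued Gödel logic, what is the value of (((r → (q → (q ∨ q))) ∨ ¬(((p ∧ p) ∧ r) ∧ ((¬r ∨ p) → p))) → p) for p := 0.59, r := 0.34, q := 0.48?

(q ∨ q) = max(0.48, 0.48) = 0.48
(q → (q ∨ q)): 0.48 ≤ 0.48, so result = 1
(r → (q → (q ∨ q))): 0.34 ≤ 1, so result = 1
(p ∧ p) = min(0.59, 0.59) = 0.59
((p ∧ p) ∧ r) = min(0.59, 0.34) = 0.34
¬r: Gödel ¬ of 0.34 = 0 (operand ≠ 0)
(¬r ∨ p) = max(0, 0.59) = 0.59
((¬r ∨ p) → p): 0.59 ≤ 0.59, so result = 1
(((p ∧ p) ∧ r) ∧ ((¬r ∨ p) → p)) = min(0.34, 1) = 0.34
¬(((p ∧ p) ∧ r) ∧ ((¬r ∨ p) → p)): Gödel ¬ of 0.34 = 0 (operand ≠ 0)
((r → (q → (q ∨ q))) ∨ ¬(((p ∧ p) ∧ r) ∧ ((¬r ∨ p) → p))) = max(1, 0) = 1
(((r → (q → (q ∨ q))) ∨ ¬(((p ∧ p) ∧ r) ∧ ((¬r ∨ p) → p))) → p): 1 > 0.59, so result = 0.59

0.59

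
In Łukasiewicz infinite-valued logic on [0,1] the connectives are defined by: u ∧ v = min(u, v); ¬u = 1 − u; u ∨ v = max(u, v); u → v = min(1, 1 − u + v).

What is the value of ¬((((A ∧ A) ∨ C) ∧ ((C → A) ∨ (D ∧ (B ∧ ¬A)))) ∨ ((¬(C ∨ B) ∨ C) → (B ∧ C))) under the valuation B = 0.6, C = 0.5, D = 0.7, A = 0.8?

(A ∧ A) = min(0.8, 0.8) = 0.8
((A ∧ A) ∨ C) = max(0.8, 0.5) = 0.8
(C → A): min(1, 1 − 0.5 + 0.8) = 1
¬A: Łukasiewicz ¬ gives 1 − 0.8 = 0.2
(B ∧ ¬A) = min(0.6, 0.2) = 0.2
(D ∧ (B ∧ ¬A)) = min(0.7, 0.2) = 0.2
((C → A) ∨ (D ∧ (B ∧ ¬A))) = max(1, 0.2) = 1
(((A ∧ A) ∨ C) ∧ ((C → A) ∨ (D ∧ (B ∧ ¬A)))) = min(0.8, 1) = 0.8
(C ∨ B) = max(0.5, 0.6) = 0.6
¬(C ∨ B): Łukasiewicz ¬ gives 1 − 0.6 = 0.4
(¬(C ∨ B) ∨ C) = max(0.4, 0.5) = 0.5
(B ∧ C) = min(0.6, 0.5) = 0.5
((¬(C ∨ B) ∨ C) → (B ∧ C)): min(1, 1 − 0.5 + 0.5) = 1
((((A ∧ A) ∨ C) ∧ ((C → A) ∨ (D ∧ (B ∧ ¬A)))) ∨ ((¬(C ∨ B) ∨ C) → (B ∧ C))) = max(0.8, 1) = 1
¬((((A ∧ A) ∨ C) ∧ ((C → A) ∨ (D ∧ (B ∧ ¬A)))) ∨ ((¬(C ∨ B) ∨ C) → (B ∧ C))): Łukasiewicz ¬ gives 1 − 1 = 0

0.00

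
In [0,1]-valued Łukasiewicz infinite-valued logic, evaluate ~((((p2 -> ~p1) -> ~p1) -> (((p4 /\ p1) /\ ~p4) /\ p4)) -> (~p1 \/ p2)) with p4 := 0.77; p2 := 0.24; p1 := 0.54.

~p1: Łukasiewicz ¬ gives 1 − 0.54 = 0.46
(p2 -> ~p1): min(1, 1 − 0.24 + 0.46) = 1
~p1: Łukasiewicz ¬ gives 1 − 0.54 = 0.46
((p2 -> ~p1) -> ~p1): min(1, 1 − 1 + 0.46) = 0.46
(p4 /\ p1) = min(0.77, 0.54) = 0.54
~p4: Łukasiewicz ¬ gives 1 − 0.77 = 0.23
((p4 /\ p1) /\ ~p4) = min(0.54, 0.23) = 0.23
(((p4 /\ p1) /\ ~p4) /\ p4) = min(0.23, 0.77) = 0.23
(((p2 -> ~p1) -> ~p1) -> (((p4 /\ p1) /\ ~p4) /\ p4)): min(1, 1 − 0.46 + 0.23) = 0.77
~p1: Łukasiewicz ¬ gives 1 − 0.54 = 0.46
(~p1 \/ p2) = max(0.46, 0.24) = 0.46
((((p2 -> ~p1) -> ~p1) -> (((p4 /\ p1) /\ ~p4) /\ p4)) -> (~p1 \/ p2)): min(1, 1 − 0.77 + 0.46) = 0.69
~((((p2 -> ~p1) -> ~p1) -> (((p4 /\ p1) /\ ~p4) /\ p4)) -> (~p1 \/ p2)): Łukasiewicz ¬ gives 1 − 0.69 = 0.31

0.31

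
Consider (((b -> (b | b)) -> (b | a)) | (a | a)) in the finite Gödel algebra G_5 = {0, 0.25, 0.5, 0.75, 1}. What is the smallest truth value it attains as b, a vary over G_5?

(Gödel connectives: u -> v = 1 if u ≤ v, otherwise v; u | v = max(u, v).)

The minimum is attained at b = 0, a = 0:
  (b | b) = max(0, 0) = 0
  (b -> (b | b)): 0 ≤ 0, so result = 1
  (b | a) = max(0, 0) = 0
  ((b -> (b | b)) -> (b | a)): 1 > 0, so result = 0
  (a | a) = max(0, 0) = 0
  (((b -> (b | b)) -> (b | a)) | (a | a)) = max(0, 0) = 0
Checking all 25 assignments confirms none give a value below 0.00.

0.00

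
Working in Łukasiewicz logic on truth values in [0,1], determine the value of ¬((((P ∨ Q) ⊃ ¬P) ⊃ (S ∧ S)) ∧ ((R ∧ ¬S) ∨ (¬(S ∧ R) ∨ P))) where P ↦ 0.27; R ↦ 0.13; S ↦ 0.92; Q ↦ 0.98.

(P ∨ Q) = max(0.27, 0.98) = 0.98
¬P: Łukasiewicz ¬ gives 1 − 0.27 = 0.73
((P ∨ Q) ⊃ ¬P): min(1, 1 − 0.98 + 0.73) = 0.75
(S ∧ S) = min(0.92, 0.92) = 0.92
(((P ∨ Q) ⊃ ¬P) ⊃ (S ∧ S)): min(1, 1 − 0.75 + 0.92) = 1
¬S: Łukasiewicz ¬ gives 1 − 0.92 = 0.08
(R ∧ ¬S) = min(0.13, 0.08) = 0.08
(S ∧ R) = min(0.92, 0.13) = 0.13
¬(S ∧ R): Łukasiewicz ¬ gives 1 − 0.13 = 0.87
(¬(S ∧ R) ∨ P) = max(0.87, 0.27) = 0.87
((R ∧ ¬S) ∨ (¬(S ∧ R) ∨ P)) = max(0.08, 0.87) = 0.87
((((P ∨ Q) ⊃ ¬P) ⊃ (S ∧ S)) ∧ ((R ∧ ¬S) ∨ (¬(S ∧ R) ∨ P))) = min(1, 0.87) = 0.87
¬((((P ∨ Q) ⊃ ¬P) ⊃ (S ∧ S)) ∧ ((R ∧ ¬S) ∨ (¬(S ∧ R) ∨ P))): Łukasiewicz ¬ gives 1 − 0.87 = 0.13

0.13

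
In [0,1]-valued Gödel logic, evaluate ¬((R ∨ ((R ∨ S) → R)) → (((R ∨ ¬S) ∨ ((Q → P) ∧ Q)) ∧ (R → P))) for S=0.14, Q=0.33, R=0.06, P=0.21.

(R ∨ S) = max(0.06, 0.14) = 0.14
((R ∨ S) → R): 0.14 > 0.06, so result = 0.06
(R ∨ ((R ∨ S) → R)) = max(0.06, 0.06) = 0.06
¬S: Gödel ¬ of 0.14 = 0 (operand ≠ 0)
(R ∨ ¬S) = max(0.06, 0) = 0.06
(Q → P): 0.33 > 0.21, so result = 0.21
((Q → P) ∧ Q) = min(0.21, 0.33) = 0.21
((R ∨ ¬S) ∨ ((Q → P) ∧ Q)) = max(0.06, 0.21) = 0.21
(R → P): 0.06 ≤ 0.21, so result = 1
(((R ∨ ¬S) ∨ ((Q → P) ∧ Q)) ∧ (R → P)) = min(0.21, 1) = 0.21
((R ∨ ((R ∨ S) → R)) → (((R ∨ ¬S) ∨ ((Q → P) ∧ Q)) ∧ (R → P))): 0.06 ≤ 0.21, so result = 1
¬((R ∨ ((R ∨ S) → R)) → (((R ∨ ¬S) ∨ ((Q → P) ∧ Q)) ∧ (R → P))): Gödel ¬ of 1 = 0 (operand ≠ 0)

0.00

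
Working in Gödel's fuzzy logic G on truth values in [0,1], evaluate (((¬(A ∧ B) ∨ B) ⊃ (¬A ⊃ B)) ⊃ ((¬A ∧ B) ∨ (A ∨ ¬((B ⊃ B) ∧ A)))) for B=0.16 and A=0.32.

(A ∧ B) = min(0.32, 0.16) = 0.16
¬(A ∧ B): Gödel ¬ of 0.16 = 0 (operand ≠ 0)
(¬(A ∧ B) ∨ B) = max(0, 0.16) = 0.16
¬A: Gödel ¬ of 0.32 = 0 (operand ≠ 0)
(¬A ⊃ B): 0 ≤ 0.16, so result = 1
((¬(A ∧ B) ∨ B) ⊃ (¬A ⊃ B)): 0.16 ≤ 1, so result = 1
¬A: Gödel ¬ of 0.32 = 0 (operand ≠ 0)
(¬A ∧ B) = min(0, 0.16) = 0
(B ⊃ B): 0.16 ≤ 0.16, so result = 1
((B ⊃ B) ∧ A) = min(1, 0.32) = 0.32
¬((B ⊃ B) ∧ A): Gödel ¬ of 0.32 = 0 (operand ≠ 0)
(A ∨ ¬((B ⊃ B) ∧ A)) = max(0.32, 0) = 0.32
((¬A ∧ B) ∨ (A ∨ ¬((B ⊃ B) ∧ A))) = max(0, 0.32) = 0.32
(((¬(A ∧ B) ∨ B) ⊃ (¬A ⊃ B)) ⊃ ((¬A ∧ B) ∨ (A ∨ ¬((B ⊃ B) ∧ A)))): 1 > 0.32, so result = 0.32

0.32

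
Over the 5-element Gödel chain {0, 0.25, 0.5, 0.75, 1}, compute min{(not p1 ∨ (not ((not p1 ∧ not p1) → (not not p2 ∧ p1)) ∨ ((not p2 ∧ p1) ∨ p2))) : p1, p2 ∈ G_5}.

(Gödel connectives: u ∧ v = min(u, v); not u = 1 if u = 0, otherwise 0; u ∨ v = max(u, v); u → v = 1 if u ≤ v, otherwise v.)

0.25

The minimum is attained at p1 = 0.25, p2 = 0:
  not p1: Gödel ¬ of 0.25 = 0 (operand ≠ 0)
  not p1: Gödel ¬ of 0.25 = 0 (operand ≠ 0)
  not p1: Gödel ¬ of 0.25 = 0 (operand ≠ 0)
  (not p1 ∧ not p1) = min(0, 0) = 0
  not p2: Gödel ¬ of 0 = 1 (operand is 0)
  not not p2: Gödel ¬ of 1 = 0 (operand ≠ 0)
  (not not p2 ∧ p1) = min(0, 0.25) = 0
  ((not p1 ∧ not p1) → (not not p2 ∧ p1)): 0 ≤ 0, so result = 1
  not ((not p1 ∧ not p1) → (not not p2 ∧ p1)): Gödel ¬ of 1 = 0 (operand ≠ 0)
  not p2: Gödel ¬ of 0 = 1 (operand is 0)
  (not p2 ∧ p1) = min(1, 0.25) = 0.25
  ((not p2 ∧ p1) ∨ p2) = max(0.25, 0) = 0.25
  (not ((not p1 ∧ not p1) → (not not p2 ∧ p1)) ∨ ((not p2 ∧ p1) ∨ p2)) = max(0, 0.25) = 0.25
  (not p1 ∨ (not ((not p1 ∧ not p1) → (not not p2 ∧ p1)) ∨ ((not p2 ∧ p1) ∨ p2))) = max(0, 0.25) = 0.25
Checking all 25 assignments confirms none give a value below 0.25.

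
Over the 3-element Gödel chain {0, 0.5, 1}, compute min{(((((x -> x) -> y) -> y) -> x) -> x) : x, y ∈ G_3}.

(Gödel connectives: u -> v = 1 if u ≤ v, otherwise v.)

Every assignment gives 1. For instance at x = 0, y = 0:
  (x -> x): 0 ≤ 0, so result = 1
  ((x -> x) -> y): 1 > 0, so result = 0
  (((x -> x) -> y) -> y): 0 ≤ 0, so result = 1
  ((((x -> x) -> y) -> y) -> x): 1 > 0, so result = 0
  (((((x -> x) -> y) -> y) -> x) -> x): 0 ≤ 0, so result = 1
All 9 assignments give value 1 — the formula is a G_3-tautology.

1.00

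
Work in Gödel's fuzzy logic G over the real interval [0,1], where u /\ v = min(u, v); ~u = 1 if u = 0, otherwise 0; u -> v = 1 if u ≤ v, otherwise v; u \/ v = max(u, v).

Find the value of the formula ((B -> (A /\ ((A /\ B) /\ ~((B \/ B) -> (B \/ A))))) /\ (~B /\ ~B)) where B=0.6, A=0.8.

(A /\ B) = min(0.8, 0.6) = 0.6
(B \/ B) = max(0.6, 0.6) = 0.6
(B \/ A) = max(0.6, 0.8) = 0.8
((B \/ B) -> (B \/ A)): 0.6 ≤ 0.8, so result = 1
~((B \/ B) -> (B \/ A)): Gödel ¬ of 1 = 0 (operand ≠ 0)
((A /\ B) /\ ~((B \/ B) -> (B \/ A))) = min(0.6, 0) = 0
(A /\ ((A /\ B) /\ ~((B \/ B) -> (B \/ A)))) = min(0.8, 0) = 0
(B -> (A /\ ((A /\ B) /\ ~((B \/ B) -> (B \/ A))))): 0.6 > 0, so result = 0
~B: Gödel ¬ of 0.6 = 0 (operand ≠ 0)
~B: Gödel ¬ of 0.6 = 0 (operand ≠ 0)
(~B /\ ~B) = min(0, 0) = 0
((B -> (A /\ ((A /\ B) /\ ~((B \/ B) -> (B \/ A))))) /\ (~B /\ ~B)) = min(0, 0) = 0

0.00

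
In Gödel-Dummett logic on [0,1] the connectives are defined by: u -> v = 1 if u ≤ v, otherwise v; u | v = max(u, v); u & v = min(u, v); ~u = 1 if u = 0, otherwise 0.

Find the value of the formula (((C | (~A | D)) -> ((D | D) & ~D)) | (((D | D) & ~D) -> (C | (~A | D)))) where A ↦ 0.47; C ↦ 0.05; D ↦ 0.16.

~A: Gödel ¬ of 0.47 = 0 (operand ≠ 0)
(~A | D) = max(0, 0.16) = 0.16
(C | (~A | D)) = max(0.05, 0.16) = 0.16
(D | D) = max(0.16, 0.16) = 0.16
~D: Gödel ¬ of 0.16 = 0 (operand ≠ 0)
((D | D) & ~D) = min(0.16, 0) = 0
((C | (~A | D)) -> ((D | D) & ~D)): 0.16 > 0, so result = 0
(D | D) = max(0.16, 0.16) = 0.16
~D: Gödel ¬ of 0.16 = 0 (operand ≠ 0)
((D | D) & ~D) = min(0.16, 0) = 0
~A: Gödel ¬ of 0.47 = 0 (operand ≠ 0)
(~A | D) = max(0, 0.16) = 0.16
(C | (~A | D)) = max(0.05, 0.16) = 0.16
(((D | D) & ~D) -> (C | (~A | D))): 0 ≤ 0.16, so result = 1
(((C | (~A | D)) -> ((D | D) & ~D)) | (((D | D) & ~D) -> (C | (~A | D)))) = max(0, 1) = 1

1.00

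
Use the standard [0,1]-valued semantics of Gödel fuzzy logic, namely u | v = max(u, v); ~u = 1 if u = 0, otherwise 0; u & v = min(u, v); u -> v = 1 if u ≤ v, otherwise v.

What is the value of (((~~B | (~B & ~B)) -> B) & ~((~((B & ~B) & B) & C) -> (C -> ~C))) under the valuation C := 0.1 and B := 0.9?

~B: Gödel ¬ of 0.9 = 0 (operand ≠ 0)
~~B: Gödel ¬ of 0 = 1 (operand is 0)
~B: Gödel ¬ of 0.9 = 0 (operand ≠ 0)
~B: Gödel ¬ of 0.9 = 0 (operand ≠ 0)
(~B & ~B) = min(0, 0) = 0
(~~B | (~B & ~B)) = max(1, 0) = 1
((~~B | (~B & ~B)) -> B): 1 > 0.9, so result = 0.9
~B: Gödel ¬ of 0.9 = 0 (operand ≠ 0)
(B & ~B) = min(0.9, 0) = 0
((B & ~B) & B) = min(0, 0.9) = 0
~((B & ~B) & B): Gödel ¬ of 0 = 1 (operand is 0)
(~((B & ~B) & B) & C) = min(1, 0.1) = 0.1
~C: Gödel ¬ of 0.1 = 0 (operand ≠ 0)
(C -> ~C): 0.1 > 0, so result = 0
((~((B & ~B) & B) & C) -> (C -> ~C)): 0.1 > 0, so result = 0
~((~((B & ~B) & B) & C) -> (C -> ~C)): Gödel ¬ of 0 = 1 (operand is 0)
(((~~B | (~B & ~B)) -> B) & ~((~((B & ~B) & B) & C) -> (C -> ~C))) = min(0.9, 1) = 0.9

0.90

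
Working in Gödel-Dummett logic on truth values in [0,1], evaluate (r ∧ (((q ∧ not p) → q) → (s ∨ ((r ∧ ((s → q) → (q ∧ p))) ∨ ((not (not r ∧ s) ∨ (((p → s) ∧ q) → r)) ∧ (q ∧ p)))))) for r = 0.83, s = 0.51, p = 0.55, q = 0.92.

0.55

not p: Gödel ¬ of 0.55 = 0 (operand ≠ 0)
(q ∧ not p) = min(0.92, 0) = 0
((q ∧ not p) → q): 0 ≤ 0.92, so result = 1
(s → q): 0.51 ≤ 0.92, so result = 1
(q ∧ p) = min(0.92, 0.55) = 0.55
((s → q) → (q ∧ p)): 1 > 0.55, so result = 0.55
(r ∧ ((s → q) → (q ∧ p))) = min(0.83, 0.55) = 0.55
not r: Gödel ¬ of 0.83 = 0 (operand ≠ 0)
(not r ∧ s) = min(0, 0.51) = 0
not (not r ∧ s): Gödel ¬ of 0 = 1 (operand is 0)
(p → s): 0.55 > 0.51, so result = 0.51
((p → s) ∧ q) = min(0.51, 0.92) = 0.51
(((p → s) ∧ q) → r): 0.51 ≤ 0.83, so result = 1
(not (not r ∧ s) ∨ (((p → s) ∧ q) → r)) = max(1, 1) = 1
(q ∧ p) = min(0.92, 0.55) = 0.55
((not (not r ∧ s) ∨ (((p → s) ∧ q) → r)) ∧ (q ∧ p)) = min(1, 0.55) = 0.55
((r ∧ ((s → q) → (q ∧ p))) ∨ ((not (not r ∧ s) ∨ (((p → s) ∧ q) → r)) ∧ (q ∧ p))) = max(0.55, 0.55) = 0.55
(s ∨ ((r ∧ ((s → q) → (q ∧ p))) ∨ ((not (not r ∧ s) ∨ (((p → s) ∧ q) → r)) ∧ (q ∧ p)))) = max(0.51, 0.55) = 0.55
(((q ∧ not p) → q) → (s ∨ ((r ∧ ((s → q) → (q ∧ p))) ∨ ((not (not r ∧ s) ∨ (((p → s) ∧ q) → r)) ∧ (q ∧ p))))): 1 > 0.55, so result = 0.55
(r ∧ (((q ∧ not p) → q) → (s ∨ ((r ∧ ((s → q) → (q ∧ p))) ∨ ((not (not r ∧ s) ∨ (((p → s) ∧ q) → r)) ∧ (q ∧ p)))))) = min(0.83, 0.55) = 0.55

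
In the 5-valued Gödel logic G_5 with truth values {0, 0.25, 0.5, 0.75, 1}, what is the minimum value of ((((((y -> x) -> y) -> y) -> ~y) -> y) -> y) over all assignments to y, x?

0.25

The minimum is attained at y = 0.25, x = 0:
  (y -> x): 0.25 > 0, so result = 0
  ((y -> x) -> y): 0 ≤ 0.25, so result = 1
  (((y -> x) -> y) -> y): 1 > 0.25, so result = 0.25
  ~y: Gödel ¬ of 0.25 = 0 (operand ≠ 0)
  ((((y -> x) -> y) -> y) -> ~y): 0.25 > 0, so result = 0
  (((((y -> x) -> y) -> y) -> ~y) -> y): 0 ≤ 0.25, so result = 1
  ((((((y -> x) -> y) -> y) -> ~y) -> y) -> y): 1 > 0.25, so result = 0.25
Checking all 25 assignments confirms none give a value below 0.25.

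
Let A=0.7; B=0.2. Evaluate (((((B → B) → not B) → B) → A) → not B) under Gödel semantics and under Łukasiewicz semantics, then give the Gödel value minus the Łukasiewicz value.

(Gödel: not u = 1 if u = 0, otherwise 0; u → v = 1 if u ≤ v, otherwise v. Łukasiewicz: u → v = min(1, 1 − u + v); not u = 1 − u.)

-0.80

Gödel evaluation:
  (B → B): 0.2 ≤ 0.2, so result = 1
  not B: Gödel ¬ of 0.2 = 0 (operand ≠ 0)
  ((B → B) → not B): 1 > 0, so result = 0
  (((B → B) → not B) → B): 0 ≤ 0.2, so result = 1
  ((((B → B) → not B) → B) → A): 1 > 0.7, so result = 0.7
  not B: Gödel ¬ of 0.2 = 0 (operand ≠ 0)
  (((((B → B) → not B) → B) → A) → not B): 0.7 > 0, so result = 0
  Gödel value = 0
Łukasiewicz evaluation:
  (B → B): min(1, 1 − 0.2 + 0.2) = 1
  not B: Łukasiewicz ¬ gives 1 − 0.2 = 0.8
  ((B → B) → not B): min(1, 1 − 1 + 0.8) = 0.8
  (((B → B) → not B) → B): min(1, 1 − 0.8 + 0.2) = 0.4
  ((((B → B) → not B) → B) → A): min(1, 1 − 0.4 + 0.7) = 1
  not B: Łukasiewicz ¬ gives 1 − 0.2 = 0.8
  (((((B → B) → not B) → B) → A) → not B): min(1, 1 − 1 + 0.8) = 0.8
  Łukasiewicz value = 0.8
Difference: 0 − 0.8 = -0.80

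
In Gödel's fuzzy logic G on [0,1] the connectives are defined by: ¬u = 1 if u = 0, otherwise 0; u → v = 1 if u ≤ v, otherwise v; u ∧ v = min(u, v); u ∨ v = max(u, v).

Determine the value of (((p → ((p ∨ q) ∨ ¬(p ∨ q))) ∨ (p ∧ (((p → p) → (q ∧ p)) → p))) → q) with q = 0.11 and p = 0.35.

0.11

(p ∨ q) = max(0.35, 0.11) = 0.35
(p ∨ q) = max(0.35, 0.11) = 0.35
¬(p ∨ q): Gödel ¬ of 0.35 = 0 (operand ≠ 0)
((p ∨ q) ∨ ¬(p ∨ q)) = max(0.35, 0) = 0.35
(p → ((p ∨ q) ∨ ¬(p ∨ q))): 0.35 ≤ 0.35, so result = 1
(p → p): 0.35 ≤ 0.35, so result = 1
(q ∧ p) = min(0.11, 0.35) = 0.11
((p → p) → (q ∧ p)): 1 > 0.11, so result = 0.11
(((p → p) → (q ∧ p)) → p): 0.11 ≤ 0.35, so result = 1
(p ∧ (((p → p) → (q ∧ p)) → p)) = min(0.35, 1) = 0.35
((p → ((p ∨ q) ∨ ¬(p ∨ q))) ∨ (p ∧ (((p → p) → (q ∧ p)) → p))) = max(1, 0.35) = 1
(((p → ((p ∨ q) ∨ ¬(p ∨ q))) ∨ (p ∧ (((p → p) → (q ∧ p)) → p))) → q): 1 > 0.11, so result = 0.11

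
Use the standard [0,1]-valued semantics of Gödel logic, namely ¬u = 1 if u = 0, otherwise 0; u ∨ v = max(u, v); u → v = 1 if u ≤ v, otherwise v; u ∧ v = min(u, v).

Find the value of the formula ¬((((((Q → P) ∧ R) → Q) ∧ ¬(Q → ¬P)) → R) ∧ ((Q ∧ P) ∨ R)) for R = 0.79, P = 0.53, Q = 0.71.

0.00

(Q → P): 0.71 > 0.53, so result = 0.53
((Q → P) ∧ R) = min(0.53, 0.79) = 0.53
(((Q → P) ∧ R) → Q): 0.53 ≤ 0.71, so result = 1
¬P: Gödel ¬ of 0.53 = 0 (operand ≠ 0)
(Q → ¬P): 0.71 > 0, so result = 0
¬(Q → ¬P): Gödel ¬ of 0 = 1 (operand is 0)
((((Q → P) ∧ R) → Q) ∧ ¬(Q → ¬P)) = min(1, 1) = 1
(((((Q → P) ∧ R) → Q) ∧ ¬(Q → ¬P)) → R): 1 > 0.79, so result = 0.79
(Q ∧ P) = min(0.71, 0.53) = 0.53
((Q ∧ P) ∨ R) = max(0.53, 0.79) = 0.79
((((((Q → P) ∧ R) → Q) ∧ ¬(Q → ¬P)) → R) ∧ ((Q ∧ P) ∨ R)) = min(0.79, 0.79) = 0.79
¬((((((Q → P) ∧ R) → Q) ∧ ¬(Q → ¬P)) → R) ∧ ((Q ∧ P) ∨ R)): Gödel ¬ of 0.79 = 0 (operand ≠ 0)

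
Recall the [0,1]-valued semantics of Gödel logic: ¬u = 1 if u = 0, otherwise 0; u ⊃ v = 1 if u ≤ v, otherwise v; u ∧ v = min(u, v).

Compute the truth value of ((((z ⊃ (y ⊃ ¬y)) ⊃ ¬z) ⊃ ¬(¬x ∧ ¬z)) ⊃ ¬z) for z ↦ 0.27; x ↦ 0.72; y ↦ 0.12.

0.00

¬y: Gödel ¬ of 0.12 = 0 (operand ≠ 0)
(y ⊃ ¬y): 0.12 > 0, so result = 0
(z ⊃ (y ⊃ ¬y)): 0.27 > 0, so result = 0
¬z: Gödel ¬ of 0.27 = 0 (operand ≠ 0)
((z ⊃ (y ⊃ ¬y)) ⊃ ¬z): 0 ≤ 0, so result = 1
¬x: Gödel ¬ of 0.72 = 0 (operand ≠ 0)
¬z: Gödel ¬ of 0.27 = 0 (operand ≠ 0)
(¬x ∧ ¬z) = min(0, 0) = 0
¬(¬x ∧ ¬z): Gödel ¬ of 0 = 1 (operand is 0)
(((z ⊃ (y ⊃ ¬y)) ⊃ ¬z) ⊃ ¬(¬x ∧ ¬z)): 1 ≤ 1, so result = 1
¬z: Gödel ¬ of 0.27 = 0 (operand ≠ 0)
((((z ⊃ (y ⊃ ¬y)) ⊃ ¬z) ⊃ ¬(¬x ∧ ¬z)) ⊃ ¬z): 1 > 0, so result = 0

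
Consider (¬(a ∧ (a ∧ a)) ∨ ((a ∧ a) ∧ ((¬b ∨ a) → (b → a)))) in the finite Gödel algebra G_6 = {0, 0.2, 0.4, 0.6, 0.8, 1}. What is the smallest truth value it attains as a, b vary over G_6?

0.20

The minimum is attained at a = 0.2, b = 0:
  (a ∧ a) = min(0.2, 0.2) = 0.2
  (a ∧ (a ∧ a)) = min(0.2, 0.2) = 0.2
  ¬(a ∧ (a ∧ a)): Gödel ¬ of 0.2 = 0 (operand ≠ 0)
  (a ∧ a) = min(0.2, 0.2) = 0.2
  ¬b: Gödel ¬ of 0 = 1 (operand is 0)
  (¬b ∨ a) = max(1, 0.2) = 1
  (b → a): 0 ≤ 0.2, so result = 1
  ((¬b ∨ a) → (b → a)): 1 ≤ 1, so result = 1
  ((a ∧ a) ∧ ((¬b ∨ a) → (b → a))) = min(0.2, 1) = 0.2
  (¬(a ∧ (a ∧ a)) ∨ ((a ∧ a) ∧ ((¬b ∨ a) → (b → a)))) = max(0, 0.2) = 0.2
Checking all 36 assignments confirms none give a value below 0.20.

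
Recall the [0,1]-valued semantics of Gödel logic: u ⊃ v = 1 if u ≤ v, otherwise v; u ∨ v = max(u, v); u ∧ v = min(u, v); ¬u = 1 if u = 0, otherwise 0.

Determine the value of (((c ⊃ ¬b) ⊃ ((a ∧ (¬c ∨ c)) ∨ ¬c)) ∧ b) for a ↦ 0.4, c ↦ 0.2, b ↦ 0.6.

¬b: Gödel ¬ of 0.6 = 0 (operand ≠ 0)
(c ⊃ ¬b): 0.2 > 0, so result = 0
¬c: Gödel ¬ of 0.2 = 0 (operand ≠ 0)
(¬c ∨ c) = max(0, 0.2) = 0.2
(a ∧ (¬c ∨ c)) = min(0.4, 0.2) = 0.2
¬c: Gödel ¬ of 0.2 = 0 (operand ≠ 0)
((a ∧ (¬c ∨ c)) ∨ ¬c) = max(0.2, 0) = 0.2
((c ⊃ ¬b) ⊃ ((a ∧ (¬c ∨ c)) ∨ ¬c)): 0 ≤ 0.2, so result = 1
(((c ⊃ ¬b) ⊃ ((a ∧ (¬c ∨ c)) ∨ ¬c)) ∧ b) = min(1, 0.6) = 0.6

0.60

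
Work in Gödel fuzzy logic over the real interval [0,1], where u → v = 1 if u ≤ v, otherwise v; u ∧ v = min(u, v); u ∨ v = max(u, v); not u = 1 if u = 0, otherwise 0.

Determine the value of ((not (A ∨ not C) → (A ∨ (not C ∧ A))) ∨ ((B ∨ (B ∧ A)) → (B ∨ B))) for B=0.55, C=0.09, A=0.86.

1.00

not C: Gödel ¬ of 0.09 = 0 (operand ≠ 0)
(A ∨ not C) = max(0.86, 0) = 0.86
not (A ∨ not C): Gödel ¬ of 0.86 = 0 (operand ≠ 0)
not C: Gödel ¬ of 0.09 = 0 (operand ≠ 0)
(not C ∧ A) = min(0, 0.86) = 0
(A ∨ (not C ∧ A)) = max(0.86, 0) = 0.86
(not (A ∨ not C) → (A ∨ (not C ∧ A))): 0 ≤ 0.86, so result = 1
(B ∧ A) = min(0.55, 0.86) = 0.55
(B ∨ (B ∧ A)) = max(0.55, 0.55) = 0.55
(B ∨ B) = max(0.55, 0.55) = 0.55
((B ∨ (B ∧ A)) → (B ∨ B)): 0.55 ≤ 0.55, so result = 1
((not (A ∨ not C) → (A ∨ (not C ∧ A))) ∨ ((B ∨ (B ∧ A)) → (B ∨ B))) = max(1, 1) = 1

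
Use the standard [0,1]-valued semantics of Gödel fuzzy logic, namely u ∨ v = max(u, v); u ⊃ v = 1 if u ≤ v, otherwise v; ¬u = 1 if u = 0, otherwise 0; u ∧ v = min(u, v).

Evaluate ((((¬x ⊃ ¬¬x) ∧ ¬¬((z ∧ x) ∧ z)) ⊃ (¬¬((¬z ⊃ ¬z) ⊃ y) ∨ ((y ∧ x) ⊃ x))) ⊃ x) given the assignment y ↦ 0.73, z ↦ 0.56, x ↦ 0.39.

0.39

¬x: Gödel ¬ of 0.39 = 0 (operand ≠ 0)
¬x: Gödel ¬ of 0.39 = 0 (operand ≠ 0)
¬¬x: Gödel ¬ of 0 = 1 (operand is 0)
(¬x ⊃ ¬¬x): 0 ≤ 1, so result = 1
(z ∧ x) = min(0.56, 0.39) = 0.39
((z ∧ x) ∧ z) = min(0.39, 0.56) = 0.39
¬((z ∧ x) ∧ z): Gödel ¬ of 0.39 = 0 (operand ≠ 0)
¬¬((z ∧ x) ∧ z): Gödel ¬ of 0 = 1 (operand is 0)
((¬x ⊃ ¬¬x) ∧ ¬¬((z ∧ x) ∧ z)) = min(1, 1) = 1
¬z: Gödel ¬ of 0.56 = 0 (operand ≠ 0)
¬z: Gödel ¬ of 0.56 = 0 (operand ≠ 0)
(¬z ⊃ ¬z): 0 ≤ 0, so result = 1
((¬z ⊃ ¬z) ⊃ y): 1 > 0.73, so result = 0.73
¬((¬z ⊃ ¬z) ⊃ y): Gödel ¬ of 0.73 = 0 (operand ≠ 0)
¬¬((¬z ⊃ ¬z) ⊃ y): Gödel ¬ of 0 = 1 (operand is 0)
(y ∧ x) = min(0.73, 0.39) = 0.39
((y ∧ x) ⊃ x): 0.39 ≤ 0.39, so result = 1
(¬¬((¬z ⊃ ¬z) ⊃ y) ∨ ((y ∧ x) ⊃ x)) = max(1, 1) = 1
(((¬x ⊃ ¬¬x) ∧ ¬¬((z ∧ x) ∧ z)) ⊃ (¬¬((¬z ⊃ ¬z) ⊃ y) ∨ ((y ∧ x) ⊃ x))): 1 ≤ 1, so result = 1
((((¬x ⊃ ¬¬x) ∧ ¬¬((z ∧ x) ∧ z)) ⊃ (¬¬((¬z ⊃ ¬z) ⊃ y) ∨ ((y ∧ x) ⊃ x))) ⊃ x): 1 > 0.39, so result = 0.39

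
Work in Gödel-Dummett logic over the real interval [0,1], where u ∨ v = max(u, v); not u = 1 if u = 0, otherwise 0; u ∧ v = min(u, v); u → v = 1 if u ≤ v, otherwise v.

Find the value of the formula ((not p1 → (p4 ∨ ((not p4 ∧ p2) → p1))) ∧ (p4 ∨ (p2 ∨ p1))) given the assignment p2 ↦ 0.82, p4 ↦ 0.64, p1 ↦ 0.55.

not p1: Gödel ¬ of 0.55 = 0 (operand ≠ 0)
not p4: Gödel ¬ of 0.64 = 0 (operand ≠ 0)
(not p4 ∧ p2) = min(0, 0.82) = 0
((not p4 ∧ p2) → p1): 0 ≤ 0.55, so result = 1
(p4 ∨ ((not p4 ∧ p2) → p1)) = max(0.64, 1) = 1
(not p1 → (p4 ∨ ((not p4 ∧ p2) → p1))): 0 ≤ 1, so result = 1
(p2 ∨ p1) = max(0.82, 0.55) = 0.82
(p4 ∨ (p2 ∨ p1)) = max(0.64, 0.82) = 0.82
((not p1 → (p4 ∨ ((not p4 ∧ p2) → p1))) ∧ (p4 ∨ (p2 ∨ p1))) = min(1, 0.82) = 0.82

0.82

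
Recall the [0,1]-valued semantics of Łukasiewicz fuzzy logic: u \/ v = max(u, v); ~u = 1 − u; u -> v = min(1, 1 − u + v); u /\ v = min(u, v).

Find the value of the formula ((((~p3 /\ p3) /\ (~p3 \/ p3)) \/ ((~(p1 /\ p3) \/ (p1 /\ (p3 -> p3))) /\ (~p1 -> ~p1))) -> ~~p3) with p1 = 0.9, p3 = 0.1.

~p3: Łukasiewicz ¬ gives 1 − 0.1 = 0.9
(~p3 /\ p3) = min(0.9, 0.1) = 0.1
~p3: Łukasiewicz ¬ gives 1 − 0.1 = 0.9
(~p3 \/ p3) = max(0.9, 0.1) = 0.9
((~p3 /\ p3) /\ (~p3 \/ p3)) = min(0.1, 0.9) = 0.1
(p1 /\ p3) = min(0.9, 0.1) = 0.1
~(p1 /\ p3): Łukasiewicz ¬ gives 1 − 0.1 = 0.9
(p3 -> p3): min(1, 1 − 0.1 + 0.1) = 1
(p1 /\ (p3 -> p3)) = min(0.9, 1) = 0.9
(~(p1 /\ p3) \/ (p1 /\ (p3 -> p3))) = max(0.9, 0.9) = 0.9
~p1: Łukasiewicz ¬ gives 1 − 0.9 = 0.1
~p1: Łukasiewicz ¬ gives 1 − 0.9 = 0.1
(~p1 -> ~p1): min(1, 1 − 0.1 + 0.1) = 1
((~(p1 /\ p3) \/ (p1 /\ (p3 -> p3))) /\ (~p1 -> ~p1)) = min(0.9, 1) = 0.9
(((~p3 /\ p3) /\ (~p3 \/ p3)) \/ ((~(p1 /\ p3) \/ (p1 /\ (p3 -> p3))) /\ (~p1 -> ~p1))) = max(0.1, 0.9) = 0.9
~p3: Łukasiewicz ¬ gives 1 − 0.1 = 0.9
~~p3: Łukasiewicz ¬ gives 1 − 0.9 = 0.1
((((~p3 /\ p3) /\ (~p3 \/ p3)) \/ ((~(p1 /\ p3) \/ (p1 /\ (p3 -> p3))) /\ (~p1 -> ~p1))) -> ~~p3): min(1, 1 − 0.9 + 0.1) = 0.2

0.20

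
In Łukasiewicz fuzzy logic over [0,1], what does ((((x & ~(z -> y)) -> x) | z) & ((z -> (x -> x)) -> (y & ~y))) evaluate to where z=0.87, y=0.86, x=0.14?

(z -> y): min(1, 1 − 0.87 + 0.86) = 0.99
~(z -> y): Łukasiewicz ¬ gives 1 − 0.99 = 0.01
(x & ~(z -> y)) = min(0.14, 0.01) = 0.01
((x & ~(z -> y)) -> x): min(1, 1 − 0.01 + 0.14) = 1
(((x & ~(z -> y)) -> x) | z) = max(1, 0.87) = 1
(x -> x): min(1, 1 − 0.14 + 0.14) = 1
(z -> (x -> x)): min(1, 1 − 0.87 + 1) = 1
~y: Łukasiewicz ¬ gives 1 − 0.86 = 0.14
(y & ~y) = min(0.86, 0.14) = 0.14
((z -> (x -> x)) -> (y & ~y)): min(1, 1 − 1 + 0.14) = 0.14
((((x & ~(z -> y)) -> x) | z) & ((z -> (x -> x)) -> (y & ~y))) = min(1, 0.14) = 0.14

0.14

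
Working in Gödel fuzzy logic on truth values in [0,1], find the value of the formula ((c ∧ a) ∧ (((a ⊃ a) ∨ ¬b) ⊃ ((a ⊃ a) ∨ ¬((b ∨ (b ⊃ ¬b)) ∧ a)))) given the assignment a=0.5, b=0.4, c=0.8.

(c ∧ a) = min(0.8, 0.5) = 0.5
(a ⊃ a): 0.5 ≤ 0.5, so result = 1
¬b: Gödel ¬ of 0.4 = 0 (operand ≠ 0)
((a ⊃ a) ∨ ¬b) = max(1, 0) = 1
(a ⊃ a): 0.5 ≤ 0.5, so result = 1
¬b: Gödel ¬ of 0.4 = 0 (operand ≠ 0)
(b ⊃ ¬b): 0.4 > 0, so result = 0
(b ∨ (b ⊃ ¬b)) = max(0.4, 0) = 0.4
((b ∨ (b ⊃ ¬b)) ∧ a) = min(0.4, 0.5) = 0.4
¬((b ∨ (b ⊃ ¬b)) ∧ a): Gödel ¬ of 0.4 = 0 (operand ≠ 0)
((a ⊃ a) ∨ ¬((b ∨ (b ⊃ ¬b)) ∧ a)) = max(1, 0) = 1
(((a ⊃ a) ∨ ¬b) ⊃ ((a ⊃ a) ∨ ¬((b ∨ (b ⊃ ¬b)) ∧ a))): 1 ≤ 1, so result = 1
((c ∧ a) ∧ (((a ⊃ a) ∨ ¬b) ⊃ ((a ⊃ a) ∨ ¬((b ∨ (b ⊃ ¬b)) ∧ a)))) = min(0.5, 1) = 0.5

0.50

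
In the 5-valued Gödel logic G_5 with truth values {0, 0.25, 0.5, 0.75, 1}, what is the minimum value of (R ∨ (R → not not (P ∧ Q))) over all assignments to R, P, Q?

The minimum is attained at R = 0.25, P = 0, Q = 0:
  (P ∧ Q) = min(0, 0) = 0
  not (P ∧ Q): Gödel ¬ of 0 = 1 (operand is 0)
  not not (P ∧ Q): Gödel ¬ of 1 = 0 (operand ≠ 0)
  (R → not not (P ∧ Q)): 0.25 > 0, so result = 0
  (R ∨ (R → not not (P ∧ Q))) = max(0.25, 0) = 0.25
Checking all 125 assignments confirms none give a value below 0.25.

0.25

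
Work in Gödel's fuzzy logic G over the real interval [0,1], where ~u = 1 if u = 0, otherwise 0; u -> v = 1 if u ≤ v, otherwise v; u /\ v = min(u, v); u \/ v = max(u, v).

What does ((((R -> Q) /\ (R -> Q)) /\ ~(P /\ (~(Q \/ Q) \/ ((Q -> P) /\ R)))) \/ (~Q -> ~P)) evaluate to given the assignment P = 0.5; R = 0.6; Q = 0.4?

1.00

(R -> Q): 0.6 > 0.4, so result = 0.4
(R -> Q): 0.6 > 0.4, so result = 0.4
((R -> Q) /\ (R -> Q)) = min(0.4, 0.4) = 0.4
(Q \/ Q) = max(0.4, 0.4) = 0.4
~(Q \/ Q): Gödel ¬ of 0.4 = 0 (operand ≠ 0)
(Q -> P): 0.4 ≤ 0.5, so result = 1
((Q -> P) /\ R) = min(1, 0.6) = 0.6
(~(Q \/ Q) \/ ((Q -> P) /\ R)) = max(0, 0.6) = 0.6
(P /\ (~(Q \/ Q) \/ ((Q -> P) /\ R))) = min(0.5, 0.6) = 0.5
~(P /\ (~(Q \/ Q) \/ ((Q -> P) /\ R))): Gödel ¬ of 0.5 = 0 (operand ≠ 0)
(((R -> Q) /\ (R -> Q)) /\ ~(P /\ (~(Q \/ Q) \/ ((Q -> P) /\ R)))) = min(0.4, 0) = 0
~Q: Gödel ¬ of 0.4 = 0 (operand ≠ 0)
~P: Gödel ¬ of 0.5 = 0 (operand ≠ 0)
(~Q -> ~P): 0 ≤ 0, so result = 1
((((R -> Q) /\ (R -> Q)) /\ ~(P /\ (~(Q \/ Q) \/ ((Q -> P) /\ R)))) \/ (~Q -> ~P)) = max(0, 1) = 1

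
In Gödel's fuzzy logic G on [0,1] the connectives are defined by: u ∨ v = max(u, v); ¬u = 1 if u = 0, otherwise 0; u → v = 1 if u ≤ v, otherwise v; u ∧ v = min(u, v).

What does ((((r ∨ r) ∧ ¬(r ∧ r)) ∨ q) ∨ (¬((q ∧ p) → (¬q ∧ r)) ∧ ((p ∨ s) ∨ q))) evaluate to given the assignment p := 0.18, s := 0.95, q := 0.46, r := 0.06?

0.95

(r ∨ r) = max(0.06, 0.06) = 0.06
(r ∧ r) = min(0.06, 0.06) = 0.06
¬(r ∧ r): Gödel ¬ of 0.06 = 0 (operand ≠ 0)
((r ∨ r) ∧ ¬(r ∧ r)) = min(0.06, 0) = 0
(((r ∨ r) ∧ ¬(r ∧ r)) ∨ q) = max(0, 0.46) = 0.46
(q ∧ p) = min(0.46, 0.18) = 0.18
¬q: Gödel ¬ of 0.46 = 0 (operand ≠ 0)
(¬q ∧ r) = min(0, 0.06) = 0
((q ∧ p) → (¬q ∧ r)): 0.18 > 0, so result = 0
¬((q ∧ p) → (¬q ∧ r)): Gödel ¬ of 0 = 1 (operand is 0)
(p ∨ s) = max(0.18, 0.95) = 0.95
((p ∨ s) ∨ q) = max(0.95, 0.46) = 0.95
(¬((q ∧ p) → (¬q ∧ r)) ∧ ((p ∨ s) ∨ q)) = min(1, 0.95) = 0.95
((((r ∨ r) ∧ ¬(r ∧ r)) ∨ q) ∨ (¬((q ∧ p) → (¬q ∧ r)) ∧ ((p ∨ s) ∨ q))) = max(0.46, 0.95) = 0.95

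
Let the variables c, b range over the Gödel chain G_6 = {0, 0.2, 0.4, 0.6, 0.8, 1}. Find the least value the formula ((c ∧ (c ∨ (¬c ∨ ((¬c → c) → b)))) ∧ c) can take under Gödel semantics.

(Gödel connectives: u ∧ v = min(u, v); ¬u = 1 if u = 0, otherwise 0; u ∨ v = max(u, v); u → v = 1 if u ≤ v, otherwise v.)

0.00

The minimum is attained at c = 0, b = 0:
  ¬c: Gödel ¬ of 0 = 1 (operand is 0)
  ¬c: Gödel ¬ of 0 = 1 (operand is 0)
  (¬c → c): 1 > 0, so result = 0
  ((¬c → c) → b): 0 ≤ 0, so result = 1
  (¬c ∨ ((¬c → c) → b)) = max(1, 1) = 1
  (c ∨ (¬c ∨ ((¬c → c) → b))) = max(0, 1) = 1
  (c ∧ (c ∨ (¬c ∨ ((¬c → c) → b)))) = min(0, 1) = 0
  ((c ∧ (c ∨ (¬c ∨ ((¬c → c) → b)))) ∧ c) = min(0, 0) = 0
Checking all 36 assignments confirms none give a value below 0.00.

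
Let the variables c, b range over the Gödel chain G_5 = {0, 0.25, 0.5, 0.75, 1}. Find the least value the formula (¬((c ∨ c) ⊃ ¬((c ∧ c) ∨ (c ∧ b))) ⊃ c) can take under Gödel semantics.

0.25

The minimum is attained at c = 0.25, b = 0:
  (c ∨ c) = max(0.25, 0.25) = 0.25
  (c ∧ c) = min(0.25, 0.25) = 0.25
  (c ∧ b) = min(0.25, 0) = 0
  ((c ∧ c) ∨ (c ∧ b)) = max(0.25, 0) = 0.25
  ¬((c ∧ c) ∨ (c ∧ b)): Gödel ¬ of 0.25 = 0 (operand ≠ 0)
  ((c ∨ c) ⊃ ¬((c ∧ c) ∨ (c ∧ b))): 0.25 > 0, so result = 0
  ¬((c ∨ c) ⊃ ¬((c ∧ c) ∨ (c ∧ b))): Gödel ¬ of 0 = 1 (operand is 0)
  (¬((c ∨ c) ⊃ ¬((c ∧ c) ∨ (c ∧ b))) ⊃ c): 1 > 0.25, so result = 0.25
Checking all 25 assignments confirms none give a value below 0.25.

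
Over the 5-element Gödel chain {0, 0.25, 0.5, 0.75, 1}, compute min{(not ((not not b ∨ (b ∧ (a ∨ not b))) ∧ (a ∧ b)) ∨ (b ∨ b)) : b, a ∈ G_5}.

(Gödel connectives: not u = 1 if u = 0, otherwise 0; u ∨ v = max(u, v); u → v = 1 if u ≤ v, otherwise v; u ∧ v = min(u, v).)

The minimum is attained at b = 0.25, a = 0.25:
  not b: Gödel ¬ of 0.25 = 0 (operand ≠ 0)
  not not b: Gödel ¬ of 0 = 1 (operand is 0)
  not b: Gödel ¬ of 0.25 = 0 (operand ≠ 0)
  (a ∨ not b) = max(0.25, 0) = 0.25
  (b ∧ (a ∨ not b)) = min(0.25, 0.25) = 0.25
  (not not b ∨ (b ∧ (a ∨ not b))) = max(1, 0.25) = 1
  (a ∧ b) = min(0.25, 0.25) = 0.25
  ((not not b ∨ (b ∧ (a ∨ not b))) ∧ (a ∧ b)) = min(1, 0.25) = 0.25
  not ((not not b ∨ (b ∧ (a ∨ not b))) ∧ (a ∧ b)): Gödel ¬ of 0.25 = 0 (operand ≠ 0)
  (b ∨ b) = max(0.25, 0.25) = 0.25
  (not ((not not b ∨ (b ∧ (a ∨ not b))) ∧ (a ∧ b)) ∨ (b ∨ b)) = max(0, 0.25) = 0.25
Checking all 25 assignments confirms none give a value below 0.25.

0.25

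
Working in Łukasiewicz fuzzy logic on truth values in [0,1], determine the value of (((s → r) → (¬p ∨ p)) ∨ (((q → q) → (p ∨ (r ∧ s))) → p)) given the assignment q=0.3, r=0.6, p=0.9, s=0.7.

1.00

(s → r): min(1, 1 − 0.7 + 0.6) = 0.9
¬p: Łukasiewicz ¬ gives 1 − 0.9 = 0.1
(¬p ∨ p) = max(0.1, 0.9) = 0.9
((s → r) → (¬p ∨ p)): min(1, 1 − 0.9 + 0.9) = 1
(q → q): min(1, 1 − 0.3 + 0.3) = 1
(r ∧ s) = min(0.6, 0.7) = 0.6
(p ∨ (r ∧ s)) = max(0.9, 0.6) = 0.9
((q → q) → (p ∨ (r ∧ s))): min(1, 1 − 1 + 0.9) = 0.9
(((q → q) → (p ∨ (r ∧ s))) → p): min(1, 1 − 0.9 + 0.9) = 1
(((s → r) → (¬p ∨ p)) ∨ (((q → q) → (p ∨ (r ∧ s))) → p)) = max(1, 1) = 1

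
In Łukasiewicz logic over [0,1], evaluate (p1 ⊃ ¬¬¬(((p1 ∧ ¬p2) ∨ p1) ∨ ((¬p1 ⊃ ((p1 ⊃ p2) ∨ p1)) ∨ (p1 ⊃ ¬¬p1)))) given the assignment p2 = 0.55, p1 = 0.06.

¬p2: Łukasiewicz ¬ gives 1 − 0.55 = 0.45
(p1 ∧ ¬p2) = min(0.06, 0.45) = 0.06
((p1 ∧ ¬p2) ∨ p1) = max(0.06, 0.06) = 0.06
¬p1: Łukasiewicz ¬ gives 1 − 0.06 = 0.94
(p1 ⊃ p2): min(1, 1 − 0.06 + 0.55) = 1
((p1 ⊃ p2) ∨ p1) = max(1, 0.06) = 1
(¬p1 ⊃ ((p1 ⊃ p2) ∨ p1)): min(1, 1 − 0.94 + 1) = 1
¬p1: Łukasiewicz ¬ gives 1 − 0.06 = 0.94
¬¬p1: Łukasiewicz ¬ gives 1 − 0.94 = 0.06
(p1 ⊃ ¬¬p1): min(1, 1 − 0.06 + 0.06) = 1
((¬p1 ⊃ ((p1 ⊃ p2) ∨ p1)) ∨ (p1 ⊃ ¬¬p1)) = max(1, 1) = 1
(((p1 ∧ ¬p2) ∨ p1) ∨ ((¬p1 ⊃ ((p1 ⊃ p2) ∨ p1)) ∨ (p1 ⊃ ¬¬p1))) = max(0.06, 1) = 1
¬(((p1 ∧ ¬p2) ∨ p1) ∨ ((¬p1 ⊃ ((p1 ⊃ p2) ∨ p1)) ∨ (p1 ⊃ ¬¬p1))): Łukasiewicz ¬ gives 1 − 1 = 0
¬¬(((p1 ∧ ¬p2) ∨ p1) ∨ ((¬p1 ⊃ ((p1 ⊃ p2) ∨ p1)) ∨ (p1 ⊃ ¬¬p1))): Łukasiewicz ¬ gives 1 − 0 = 1
¬¬¬(((p1 ∧ ¬p2) ∨ p1) ∨ ((¬p1 ⊃ ((p1 ⊃ p2) ∨ p1)) ∨ (p1 ⊃ ¬¬p1))): Łukasiewicz ¬ gives 1 − 1 = 0
(p1 ⊃ ¬¬¬(((p1 ∧ ¬p2) ∨ p1) ∨ ((¬p1 ⊃ ((p1 ⊃ p2) ∨ p1)) ∨ (p1 ⊃ ¬¬p1)))): min(1, 1 − 0.06 + 0) = 0.94

0.94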